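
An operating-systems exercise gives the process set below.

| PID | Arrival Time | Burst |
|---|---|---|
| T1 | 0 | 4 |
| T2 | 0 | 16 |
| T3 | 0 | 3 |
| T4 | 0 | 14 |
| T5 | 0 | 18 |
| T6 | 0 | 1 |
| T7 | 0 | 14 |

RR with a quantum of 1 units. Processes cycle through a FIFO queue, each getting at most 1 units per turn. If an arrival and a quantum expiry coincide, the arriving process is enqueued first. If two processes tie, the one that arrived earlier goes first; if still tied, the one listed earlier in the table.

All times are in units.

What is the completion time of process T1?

20

Gantt: | T1 0-1 | T2 1-2 | T3 2-3 | T4 3-4 | T5 4-5 | T6 5-6 | T7 6-7 | T1 7-8 | T2 8-9 | T3 9-10 | T4 10-11 | T5 11-12 | T7 12-13 | T1 13-14 | T2 14-15 | T3 15-16 | T4 16-17 | T5 17-18 | T7 18-19 | T1 19-20 | T2 20-21 | T4 21-22 | T5 22-23 | T7 23-24 | T2 24-25 | T4 25-26 | T5 26-27 | T7 27-28 | T2 28-29 | T4 29-30 | T5 30-31 | T7 31-32 | T2 32-33 | T4 33-34 | T5 34-35 | T7 35-36 | T2 36-37 | T4 37-38 | T5 38-39 | T7 39-40 | T2 40-41 | T4 41-42 | T5 42-43 | T7 43-44 | T2 44-45 | T4 45-46 | T5 46-47 | T7 47-48 | T2 48-49 | T4 49-50 | T5 50-51 | T7 51-52 | T2 52-53 | T4 53-54 | T5 54-55 | T7 55-56 | T2 56-57 | T4 57-58 | T5 58-59 | T7 59-60 | T2 60-61 | T4 61-62 | T5 62-63 | T7 63-64 | T2 64-65 | T5 65-66 | T2 66-67 | T5 67-70 |
Completion: T1=20  T2=67  T3=16  T4=62  T5=70  T6=6  T7=64
Turnaround (C−A): T1=20  T2=67  T3=16  T4=62  T5=70  T6=6  T7=64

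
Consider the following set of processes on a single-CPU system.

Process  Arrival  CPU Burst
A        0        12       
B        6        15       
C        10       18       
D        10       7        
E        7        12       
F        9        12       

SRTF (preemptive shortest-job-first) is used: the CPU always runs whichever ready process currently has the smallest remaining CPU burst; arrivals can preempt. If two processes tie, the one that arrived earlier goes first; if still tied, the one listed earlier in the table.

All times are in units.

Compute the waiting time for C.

Schedule: | A 0-12 | D 12-19 | E 19-31 | F 31-43 | B 43-58 | C 58-76 |
Completion: A=12  B=58  C=76  D=19  E=31  F=43
Turnaround (C−A): A=12  B=52  C=66  D=9  E=24  F=34
Waiting(C) = turnaround − burst = 66 − 18 = 48

48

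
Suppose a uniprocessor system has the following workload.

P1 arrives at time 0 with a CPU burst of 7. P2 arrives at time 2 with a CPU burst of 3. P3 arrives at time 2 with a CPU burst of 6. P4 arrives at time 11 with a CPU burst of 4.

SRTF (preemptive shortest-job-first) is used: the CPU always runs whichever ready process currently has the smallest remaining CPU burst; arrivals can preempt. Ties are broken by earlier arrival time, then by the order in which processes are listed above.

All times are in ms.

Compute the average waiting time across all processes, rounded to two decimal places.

3.75

Timeline: | P1 0-2 | P2 2-5 | P1 5-10 | P3 10-11 | P4 11-15 | P3 15-20 |
Completion: P1=10  P2=5  P3=20  P4=15
Turnaround (C−A): P1=10  P2=3  P3=18  P4=4
Waiting times: P1=3, P2=0, P3=12, P4=0
Average waiting = (3+0+12+0) / 4 = 15/4 = 3.75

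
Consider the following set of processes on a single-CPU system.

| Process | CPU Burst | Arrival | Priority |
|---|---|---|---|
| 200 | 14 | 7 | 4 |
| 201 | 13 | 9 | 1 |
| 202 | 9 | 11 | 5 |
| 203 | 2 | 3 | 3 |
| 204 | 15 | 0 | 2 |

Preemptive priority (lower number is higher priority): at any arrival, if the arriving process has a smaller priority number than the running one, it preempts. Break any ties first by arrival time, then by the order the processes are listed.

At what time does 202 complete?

53

Schedule: | 204 0-9 | 201 9-22 | 204 22-28 | 203 28-30 | 200 30-44 | 202 44-53 |
Completion: 200=44  201=22  202=53  203=30  204=28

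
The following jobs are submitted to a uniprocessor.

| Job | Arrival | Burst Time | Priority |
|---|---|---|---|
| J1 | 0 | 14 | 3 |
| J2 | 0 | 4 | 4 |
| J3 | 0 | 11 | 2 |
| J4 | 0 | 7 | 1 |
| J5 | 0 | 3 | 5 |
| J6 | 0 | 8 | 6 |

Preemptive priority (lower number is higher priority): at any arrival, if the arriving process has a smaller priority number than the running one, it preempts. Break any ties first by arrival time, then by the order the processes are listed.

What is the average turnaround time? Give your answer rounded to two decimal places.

29.83

Timeline: | J4 0-7 | J3 7-18 | J1 18-32 | J2 32-36 | J5 36-39 | J6 39-47 |
Completion: J1=32  J2=36  J3=18  J4=7  J5=39  J6=47
Turnaround (C−A): J1=32  J2=36  J3=18  J4=7  J5=39  J6=47
Turnaround times: J1=32, J2=36, J3=18, J4=7, J5=39, J6=47
Average turnaround = (32+36+18+7+39+47) / 6 = 179/6 = 29.83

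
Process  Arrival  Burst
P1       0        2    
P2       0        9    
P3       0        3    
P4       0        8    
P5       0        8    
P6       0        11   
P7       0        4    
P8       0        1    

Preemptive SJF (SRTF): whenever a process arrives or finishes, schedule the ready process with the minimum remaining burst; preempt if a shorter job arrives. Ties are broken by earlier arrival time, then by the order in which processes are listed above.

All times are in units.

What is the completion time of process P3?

Schedule: | P8 0-1 | P1 1-3 | P3 3-6 | P7 6-10 | P4 10-18 | P5 18-26 | P2 26-35 | P6 35-46 |
Completion: P1=3  P2=35  P3=6  P4=18  P5=26  P6=46  P7=10  P8=1

6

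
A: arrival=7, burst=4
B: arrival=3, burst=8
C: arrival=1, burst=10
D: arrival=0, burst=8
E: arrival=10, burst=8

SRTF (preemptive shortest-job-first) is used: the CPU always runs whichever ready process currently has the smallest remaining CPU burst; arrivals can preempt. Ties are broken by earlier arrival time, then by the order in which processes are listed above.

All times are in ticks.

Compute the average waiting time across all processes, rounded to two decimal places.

Timeline: | D 0-8 | A 8-12 | B 12-20 | E 20-28 | C 28-38 |
Completion: A=12  B=20  C=38  D=8  E=28
Turnaround (C−A): A=5  B=17  C=37  D=8  E=18
Waiting times: A=1, B=9, C=27, D=0, E=10
Average waiting = (1+9+27+0+10) / 5 = 47/5 = 9.40

9.40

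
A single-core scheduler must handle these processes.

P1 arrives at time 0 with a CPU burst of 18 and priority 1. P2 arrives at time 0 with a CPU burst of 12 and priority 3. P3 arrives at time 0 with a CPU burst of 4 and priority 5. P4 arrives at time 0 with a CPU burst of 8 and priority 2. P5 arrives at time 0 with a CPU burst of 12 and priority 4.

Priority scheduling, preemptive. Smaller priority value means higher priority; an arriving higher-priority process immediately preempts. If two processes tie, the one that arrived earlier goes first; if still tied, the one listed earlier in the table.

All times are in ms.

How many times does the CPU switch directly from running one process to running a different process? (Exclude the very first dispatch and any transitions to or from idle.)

4

Gantt: | P1 0-18 | P4 18-26 | P2 26-38 | P5 38-50 | P3 50-54 |
Completion: P1=18  P2=38  P3=54  P4=26  P5=50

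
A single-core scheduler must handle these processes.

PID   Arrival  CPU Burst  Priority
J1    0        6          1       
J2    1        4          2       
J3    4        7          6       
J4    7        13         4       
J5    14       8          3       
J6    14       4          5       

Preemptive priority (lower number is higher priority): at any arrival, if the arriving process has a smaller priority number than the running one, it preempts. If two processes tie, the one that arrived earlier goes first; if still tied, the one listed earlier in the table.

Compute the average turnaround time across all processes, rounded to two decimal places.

Gantt: | J1 0-6 | J2 6-10 | J4 10-14 | J5 14-22 | J4 22-31 | J6 31-35 | J3 35-42 |
Completion: J1=6  J2=10  J3=42  J4=31  J5=22  J6=35
Turnaround (C−A): J1=6  J2=9  J3=38  J4=24  J5=8  J6=21
Turnaround times: J1=6, J2=9, J3=38, J4=24, J5=8, J6=21
Average turnaround = (6+9+38+24+8+21) / 6 = 106/6 = 17.67

17.67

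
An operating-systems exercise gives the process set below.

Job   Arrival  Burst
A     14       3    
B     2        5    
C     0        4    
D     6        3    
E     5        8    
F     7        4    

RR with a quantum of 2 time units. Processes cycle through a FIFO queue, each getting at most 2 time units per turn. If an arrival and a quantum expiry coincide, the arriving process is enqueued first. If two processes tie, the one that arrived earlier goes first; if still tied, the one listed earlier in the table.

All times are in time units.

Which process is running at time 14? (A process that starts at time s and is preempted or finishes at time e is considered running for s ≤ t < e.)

B

Gantt: | C 0-2 | B 2-4 | C 4-6 | B 6-8 | E 8-10 | D 10-12 | F 12-14 | B 14-15 | E 15-17 | D 17-18 | A 18-20 | F 20-22 | E 22-24 | A 24-25 | E 25-27 |
Completion: A=25  B=15  C=6  D=18  E=27  F=22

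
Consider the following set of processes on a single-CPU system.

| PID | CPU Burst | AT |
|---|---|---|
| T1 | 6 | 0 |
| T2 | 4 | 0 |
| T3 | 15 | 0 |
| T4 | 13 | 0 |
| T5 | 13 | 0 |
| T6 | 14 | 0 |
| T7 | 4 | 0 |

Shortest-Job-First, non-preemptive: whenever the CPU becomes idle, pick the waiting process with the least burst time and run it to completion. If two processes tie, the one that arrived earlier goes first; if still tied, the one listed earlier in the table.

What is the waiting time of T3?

Gantt: | T2 0-4 | T7 4-8 | T1 8-14 | T4 14-27 | T5 27-40 | T6 40-54 | T3 54-69 |
Completion: T1=14  T2=4  T3=69  T4=27  T5=40  T6=54  T7=8
Turnaround (C−A): T1=14  T2=4  T3=69  T4=27  T5=40  T6=54  T7=8
Waiting(T3) = turnaround − burst = 69 − 15 = 54

54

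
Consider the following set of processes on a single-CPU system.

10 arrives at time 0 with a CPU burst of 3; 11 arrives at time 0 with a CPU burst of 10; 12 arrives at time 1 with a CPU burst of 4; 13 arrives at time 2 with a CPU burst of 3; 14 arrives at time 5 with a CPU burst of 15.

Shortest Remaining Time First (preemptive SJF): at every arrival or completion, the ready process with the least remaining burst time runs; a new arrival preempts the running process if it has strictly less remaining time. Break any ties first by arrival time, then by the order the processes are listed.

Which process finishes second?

Timeline: | 10 0-3 | 13 3-6 | 12 6-10 | 11 10-20 | 14 20-35 |
Completion: 10=3  11=20  12=10  13=6  14=35
Turnaround (C−A): 10=3  11=20  12=9  13=4  14=30
Finish order: 10 → 13 → 12 → 11 → 14

13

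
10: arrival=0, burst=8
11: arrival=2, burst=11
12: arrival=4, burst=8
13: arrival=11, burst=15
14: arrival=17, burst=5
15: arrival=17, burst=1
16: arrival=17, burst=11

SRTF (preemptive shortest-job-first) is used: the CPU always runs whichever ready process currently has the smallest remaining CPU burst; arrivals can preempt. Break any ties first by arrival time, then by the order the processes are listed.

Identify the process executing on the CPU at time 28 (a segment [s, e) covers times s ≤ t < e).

11

Gantt: | 10 0-8 | 12 8-16 | 11 16-17 | 15 17-18 | 14 18-23 | 11 23-33 | 16 33-44 | 13 44-59 |
Completion: 10=8  11=33  12=16  13=59  14=23  15=18  16=44
Turnaround (C−A): 10=8  11=31  12=12  13=48  14=6  15=1  16=27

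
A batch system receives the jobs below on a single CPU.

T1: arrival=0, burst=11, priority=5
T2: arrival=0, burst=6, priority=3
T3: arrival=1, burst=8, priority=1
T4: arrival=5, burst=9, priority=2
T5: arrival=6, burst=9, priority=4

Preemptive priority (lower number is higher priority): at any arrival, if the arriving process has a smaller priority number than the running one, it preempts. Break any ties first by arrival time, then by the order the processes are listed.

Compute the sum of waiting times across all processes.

70

Timeline: | T2 0-1 | T3 1-9 | T4 9-18 | T2 18-23 | T5 23-32 | T1 32-43 |
Completion: T1=43  T2=23  T3=9  T4=18  T5=32
Turnaround (C−A): T1=43  T2=23  T3=8  T4=13  T5=26
Waiting = turnaround − burst: T1=32, T2=17, T3=0, T4=4, T5=17
Total waiting = 32 + 17 + 0 + 4 + 17 = 70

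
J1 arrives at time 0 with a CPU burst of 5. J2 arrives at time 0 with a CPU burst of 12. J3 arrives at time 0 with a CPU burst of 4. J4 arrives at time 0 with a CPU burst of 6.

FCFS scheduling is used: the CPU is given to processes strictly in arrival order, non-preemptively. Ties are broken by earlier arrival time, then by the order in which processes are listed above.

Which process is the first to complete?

J1

Schedule: | J1 0-5 | J2 5-17 | J3 17-21 | J4 21-27 |
Completion: J1=5  J2=17  J3=21  J4=27
Turnaround (C−A): J1=5  J2=17  J3=21  J4=27
Finish order: J1 → J2 → J3 → J4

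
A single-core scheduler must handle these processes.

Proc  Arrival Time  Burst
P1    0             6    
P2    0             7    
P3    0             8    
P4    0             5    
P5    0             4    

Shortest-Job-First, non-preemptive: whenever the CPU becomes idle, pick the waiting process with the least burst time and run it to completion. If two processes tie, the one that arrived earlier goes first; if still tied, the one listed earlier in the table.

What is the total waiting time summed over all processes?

50

Timeline: | P5 0-4 | P4 4-9 | P1 9-15 | P2 15-22 | P3 22-30 |
Completion: P1=15  P2=22  P3=30  P4=9  P5=4
Turnaround (C−A): P1=15  P2=22  P3=30  P4=9  P5=4
Waiting = turnaround − burst: P1=9, P2=15, P3=22, P4=4, P5=0
Total waiting = 9 + 15 + 22 + 4 + 0 = 50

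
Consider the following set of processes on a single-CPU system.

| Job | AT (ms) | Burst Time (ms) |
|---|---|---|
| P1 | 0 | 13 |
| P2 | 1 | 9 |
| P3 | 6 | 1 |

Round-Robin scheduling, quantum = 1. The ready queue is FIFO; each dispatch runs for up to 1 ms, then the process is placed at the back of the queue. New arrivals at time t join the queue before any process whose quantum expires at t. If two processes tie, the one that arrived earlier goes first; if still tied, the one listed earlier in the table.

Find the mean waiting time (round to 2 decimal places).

6.67

Schedule: | P1 0-1 | P2 1-2 | P1 2-3 | P2 3-4 | P1 4-5 | P2 5-6 | P1 6-7 | P3 7-8 | P2 8-9 | P1 9-10 | P2 10-11 | P1 11-12 | P2 12-13 | P1 13-14 | P2 14-15 | P1 15-16 | P2 16-17 | P1 17-18 | P2 18-19 | P1 19-23 |
Completion: P1=23  P2=19  P3=8
Waiting times: P1=10, P2=9, P3=1
Average waiting = (10+9+1) / 3 = 20/3 = 6.67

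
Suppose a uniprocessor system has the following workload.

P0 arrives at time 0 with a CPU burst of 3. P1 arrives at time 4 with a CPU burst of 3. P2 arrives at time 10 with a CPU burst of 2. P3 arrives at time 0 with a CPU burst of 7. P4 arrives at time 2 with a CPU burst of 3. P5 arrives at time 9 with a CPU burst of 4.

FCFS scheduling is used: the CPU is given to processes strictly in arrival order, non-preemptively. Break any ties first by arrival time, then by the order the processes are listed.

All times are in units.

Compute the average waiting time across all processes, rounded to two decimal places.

6.17

Gantt: | P0 0-3 | P3 3-10 | P4 10-13 | P1 13-16 | P5 16-20 | P2 20-22 |
Completion: P0=3  P1=16  P2=22  P3=10  P4=13  P5=20
Waiting times: P0=0, P1=9, P2=10, P3=3, P4=8, P5=7
Average waiting = (0+9+10+3+8+7) / 6 = 37/6 = 6.17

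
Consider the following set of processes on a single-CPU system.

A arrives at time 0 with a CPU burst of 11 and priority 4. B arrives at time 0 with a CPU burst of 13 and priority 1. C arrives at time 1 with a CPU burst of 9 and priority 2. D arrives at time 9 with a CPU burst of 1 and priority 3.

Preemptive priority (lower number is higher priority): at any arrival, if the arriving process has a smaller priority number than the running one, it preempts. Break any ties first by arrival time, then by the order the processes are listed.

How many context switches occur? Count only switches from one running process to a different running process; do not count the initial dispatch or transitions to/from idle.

Gantt: | B 0-13 | C 13-22 | D 22-23 | A 23-34 |
Completion: A=34  B=13  C=22  D=23
Turnaround (C−A): A=34  B=13  C=21  D=14

3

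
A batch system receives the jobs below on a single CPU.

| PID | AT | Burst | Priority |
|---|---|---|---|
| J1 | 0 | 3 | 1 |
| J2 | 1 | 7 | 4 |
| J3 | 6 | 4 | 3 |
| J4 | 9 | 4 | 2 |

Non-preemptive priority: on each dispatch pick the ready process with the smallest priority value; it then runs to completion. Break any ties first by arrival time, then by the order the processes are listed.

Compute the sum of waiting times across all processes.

Schedule: | J1 0-3 | J2 3-10 | J4 10-14 | J3 14-18 |
Completion: J1=3  J2=10  J3=18  J4=14
Waiting = turnaround − burst: J1=0, J2=2, J3=8, J4=1
Total waiting = 0 + 2 + 8 + 1 = 11

11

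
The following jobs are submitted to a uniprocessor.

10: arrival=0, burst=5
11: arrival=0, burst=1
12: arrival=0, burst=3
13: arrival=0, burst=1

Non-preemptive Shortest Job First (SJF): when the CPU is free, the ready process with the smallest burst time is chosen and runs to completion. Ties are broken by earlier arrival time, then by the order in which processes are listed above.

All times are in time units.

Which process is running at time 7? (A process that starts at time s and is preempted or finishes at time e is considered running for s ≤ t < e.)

10

Timeline: | 11 0-1 | 13 1-2 | 12 2-5 | 10 5-10 |
Completion: 10=10  11=1  12=5  13=2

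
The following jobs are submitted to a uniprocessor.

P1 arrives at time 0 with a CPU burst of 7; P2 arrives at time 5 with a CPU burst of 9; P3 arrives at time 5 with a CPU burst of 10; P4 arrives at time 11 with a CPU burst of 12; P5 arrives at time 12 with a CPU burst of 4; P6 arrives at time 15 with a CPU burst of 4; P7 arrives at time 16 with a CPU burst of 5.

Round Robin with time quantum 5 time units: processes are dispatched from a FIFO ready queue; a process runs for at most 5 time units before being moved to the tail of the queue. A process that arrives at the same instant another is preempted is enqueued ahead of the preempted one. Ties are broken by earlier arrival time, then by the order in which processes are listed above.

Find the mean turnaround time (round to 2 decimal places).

Gantt: | P1 0-5 | P2 5-10 | P3 10-15 | P1 15-17 | P2 17-21 | P4 21-26 | P5 26-30 | P6 30-34 | P3 34-39 | P7 39-44 | P4 44-51 |
Completion: P1=17  P2=21  P3=39  P4=51  P5=30  P6=34  P7=44
Turnaround times: P1=17, P2=16, P3=34, P4=40, P5=18, P6=19, P7=28
Average turnaround = (17+16+34+40+18+19+28) / 7 = 172/7 = 24.57

24.57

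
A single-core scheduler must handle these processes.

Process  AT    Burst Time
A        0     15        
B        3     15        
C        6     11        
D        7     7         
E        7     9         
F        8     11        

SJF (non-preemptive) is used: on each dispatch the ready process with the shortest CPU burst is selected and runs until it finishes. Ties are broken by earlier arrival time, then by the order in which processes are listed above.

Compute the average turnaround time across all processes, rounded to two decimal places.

Schedule: | A 0-15 | D 15-22 | E 22-31 | C 31-42 | F 42-53 | B 53-68 |
Completion: A=15  B=68  C=42  D=22  E=31  F=53
Turnaround (C−A): A=15  B=65  C=36  D=15  E=24  F=45
Turnaround times: A=15, B=65, C=36, D=15, E=24, F=45
Average turnaround = (15+65+36+15+24+45) / 6 = 200/6 = 33.33

33.33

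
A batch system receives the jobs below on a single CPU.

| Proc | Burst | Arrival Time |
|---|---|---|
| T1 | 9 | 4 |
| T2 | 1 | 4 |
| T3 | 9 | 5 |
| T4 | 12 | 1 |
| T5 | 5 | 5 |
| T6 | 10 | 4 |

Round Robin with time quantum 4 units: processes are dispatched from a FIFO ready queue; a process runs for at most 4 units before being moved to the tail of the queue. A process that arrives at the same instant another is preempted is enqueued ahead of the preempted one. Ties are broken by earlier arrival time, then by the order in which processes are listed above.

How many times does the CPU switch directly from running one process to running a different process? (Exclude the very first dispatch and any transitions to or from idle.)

Schedule: | idle 0-1 | T4 1-5 | T1 5-9 | T2 9-10 | T6 10-14 | T3 14-18 | T5 18-22 | T4 22-26 | T1 26-30 | T6 30-34 | T3 34-38 | T5 38-39 | T4 39-43 | T1 43-44 | T6 44-46 | T3 46-47 |
Completion: T1=44  T2=10  T3=47  T4=43  T5=39  T6=46
Turnaround (C−A): T1=40  T2=6  T3=42  T4=42  T5=34  T6=42

14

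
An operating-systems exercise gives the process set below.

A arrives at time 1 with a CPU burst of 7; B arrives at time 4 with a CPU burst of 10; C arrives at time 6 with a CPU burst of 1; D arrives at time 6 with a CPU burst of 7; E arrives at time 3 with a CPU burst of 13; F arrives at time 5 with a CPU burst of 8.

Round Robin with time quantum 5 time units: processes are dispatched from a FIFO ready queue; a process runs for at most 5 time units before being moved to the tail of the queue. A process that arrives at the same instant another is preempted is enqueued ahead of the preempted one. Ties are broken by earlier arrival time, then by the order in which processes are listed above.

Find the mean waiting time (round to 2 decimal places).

Timeline: | idle 0-1 | A 1-6 | E 6-11 | B 11-16 | F 16-21 | C 21-22 | D 22-27 | A 27-29 | E 29-34 | B 34-39 | F 39-42 | D 42-44 | E 44-47 |
Completion: A=29  B=39  C=22  D=44  E=47  F=42
Turnaround (C−A): A=28  B=35  C=16  D=38  E=44  F=37
Waiting times: A=21, B=25, C=15, D=31, E=31, F=29
Average waiting = (21+25+15+31+31+29) / 6 = 152/6 = 25.33

25.33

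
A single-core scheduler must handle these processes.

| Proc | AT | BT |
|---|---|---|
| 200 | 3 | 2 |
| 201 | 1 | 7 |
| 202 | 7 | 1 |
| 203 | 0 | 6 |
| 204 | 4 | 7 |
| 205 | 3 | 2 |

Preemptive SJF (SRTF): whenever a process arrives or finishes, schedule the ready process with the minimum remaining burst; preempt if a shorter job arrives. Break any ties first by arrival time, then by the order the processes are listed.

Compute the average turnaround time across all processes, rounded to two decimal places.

9.33

Schedule: | 203 0-3 | 200 3-5 | 205 5-7 | 202 7-8 | 203 8-11 | 201 11-18 | 204 18-25 |
Completion: 200=5  201=18  202=8  203=11  204=25  205=7
Turnaround (C−A): 200=2  201=17  202=1  203=11  204=21  205=4
Turnaround times: 200=2, 201=17, 202=1, 203=11, 204=21, 205=4
Average turnaround = (2+17+1+11+21+4) / 6 = 56/6 = 9.33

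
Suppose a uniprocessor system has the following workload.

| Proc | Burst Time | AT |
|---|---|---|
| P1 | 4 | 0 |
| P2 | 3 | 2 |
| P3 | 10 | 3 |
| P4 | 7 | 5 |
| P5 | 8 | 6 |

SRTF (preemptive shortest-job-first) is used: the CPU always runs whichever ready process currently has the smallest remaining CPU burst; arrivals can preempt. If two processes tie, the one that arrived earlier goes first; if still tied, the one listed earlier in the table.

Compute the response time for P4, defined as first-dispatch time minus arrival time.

2

Gantt: | P1 0-4 | P2 4-7 | P4 7-14 | P5 14-22 | P3 22-32 |
Completion: P1=4  P2=7  P3=32  P4=14  P5=22
Turnaround (C−A): P1=4  P2=5  P3=29  P4=9  P5=16
Response(P4) = first start − arrival = 7 − 5 = 2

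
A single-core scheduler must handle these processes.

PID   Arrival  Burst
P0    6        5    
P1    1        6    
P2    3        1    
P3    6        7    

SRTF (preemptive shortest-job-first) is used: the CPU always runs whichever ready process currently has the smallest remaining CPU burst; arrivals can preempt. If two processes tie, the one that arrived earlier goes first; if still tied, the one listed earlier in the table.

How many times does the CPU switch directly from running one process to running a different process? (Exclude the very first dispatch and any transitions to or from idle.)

Gantt: | idle 0-1 | P1 1-3 | P2 3-4 | P1 4-8 | P0 8-13 | P3 13-20 |
Completion: P0=13  P1=8  P2=4  P3=20
Turnaround (C−A): P0=7  P1=7  P2=1  P3=14

4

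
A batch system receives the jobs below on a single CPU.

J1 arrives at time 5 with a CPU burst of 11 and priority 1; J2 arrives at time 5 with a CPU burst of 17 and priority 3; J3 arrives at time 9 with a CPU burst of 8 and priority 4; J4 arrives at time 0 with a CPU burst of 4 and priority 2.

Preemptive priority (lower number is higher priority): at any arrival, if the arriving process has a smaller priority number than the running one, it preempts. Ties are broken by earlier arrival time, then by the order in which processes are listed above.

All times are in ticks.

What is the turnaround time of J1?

Schedule: | J4 0-4 | idle 4-5 | J1 5-16 | J2 16-33 | J3 33-41 |
Completion: J1=16  J2=33  J3=41  J4=4
Turnaround(J1) = completion − arrival = 16 − 5 = 11

11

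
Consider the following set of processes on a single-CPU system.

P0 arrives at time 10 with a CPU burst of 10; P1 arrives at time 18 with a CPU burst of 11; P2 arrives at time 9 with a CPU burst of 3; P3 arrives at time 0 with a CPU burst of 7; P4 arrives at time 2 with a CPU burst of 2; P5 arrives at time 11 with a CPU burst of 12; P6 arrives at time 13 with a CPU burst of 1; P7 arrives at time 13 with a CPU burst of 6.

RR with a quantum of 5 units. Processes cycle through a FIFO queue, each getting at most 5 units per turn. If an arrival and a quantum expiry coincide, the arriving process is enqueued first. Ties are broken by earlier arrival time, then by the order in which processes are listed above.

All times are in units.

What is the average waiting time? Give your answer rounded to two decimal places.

Gantt: | P3 0-5 | P4 5-7 | P3 7-9 | P2 9-12 | P0 12-17 | P5 17-22 | P6 22-23 | P7 23-28 | P0 28-33 | P1 33-38 | P5 38-43 | P7 43-44 | P1 44-49 | P5 49-51 | P1 51-52 |
Completion: P0=33  P1=52  P2=12  P3=9  P4=7  P5=51  P6=23  P7=44
Waiting times: P0=13, P1=23, P2=0, P3=2, P4=3, P5=28, P6=9, P7=25
Average waiting = (13+23+0+2+3+28+9+25) / 8 = 103/8 = 12.88

12.88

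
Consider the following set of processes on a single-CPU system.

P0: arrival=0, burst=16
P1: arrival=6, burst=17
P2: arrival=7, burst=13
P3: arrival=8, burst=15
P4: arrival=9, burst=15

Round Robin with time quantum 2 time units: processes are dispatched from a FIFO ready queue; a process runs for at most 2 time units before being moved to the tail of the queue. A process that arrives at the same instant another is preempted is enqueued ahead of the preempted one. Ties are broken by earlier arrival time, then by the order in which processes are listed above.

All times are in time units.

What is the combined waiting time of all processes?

Schedule: | P0 0-6 | P1 6-8 | P0 8-10 | P2 10-12 | P3 12-14 | P1 14-16 | P4 16-18 | P0 18-20 | P2 20-22 | P3 22-24 | P1 24-26 | P4 26-28 | P0 28-30 | P2 30-32 | P3 32-34 | P1 34-36 | P4 36-38 | P0 38-40 | P2 40-42 | P3 42-44 | P1 44-46 | P4 46-48 | P0 48-50 | P2 50-52 | P3 52-54 | P1 54-56 | P4 56-58 | P2 58-60 | P3 60-62 | P1 62-64 | P4 64-66 | P2 66-67 | P3 67-69 | P1 69-71 | P4 71-73 | P3 73-74 | P1 74-75 | P4 75-76 |
Completion: P0=50  P1=75  P2=67  P3=74  P4=76
Turnaround (C−A): P0=50  P1=69  P2=60  P3=66  P4=67
Waiting = turnaround − burst: P0=34, P1=52, P2=47, P3=51, P4=52
Total waiting = 34 + 52 + 47 + 51 + 52 = 236

236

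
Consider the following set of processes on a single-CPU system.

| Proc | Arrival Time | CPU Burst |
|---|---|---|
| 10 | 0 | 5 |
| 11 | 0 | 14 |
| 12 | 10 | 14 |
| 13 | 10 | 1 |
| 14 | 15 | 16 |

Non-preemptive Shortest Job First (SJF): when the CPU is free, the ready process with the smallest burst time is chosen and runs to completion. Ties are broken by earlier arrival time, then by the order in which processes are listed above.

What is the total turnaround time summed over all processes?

93

Timeline: | 10 0-5 | 11 5-19 | 13 19-20 | 12 20-34 | 14 34-50 |
Completion: 10=5  11=19  12=34  13=20  14=50
Turnaround = completion − arrival: 10=5, 11=19, 12=24, 13=10, 14=35
Total turnaround = 5 + 19 + 24 + 10 + 35 = 93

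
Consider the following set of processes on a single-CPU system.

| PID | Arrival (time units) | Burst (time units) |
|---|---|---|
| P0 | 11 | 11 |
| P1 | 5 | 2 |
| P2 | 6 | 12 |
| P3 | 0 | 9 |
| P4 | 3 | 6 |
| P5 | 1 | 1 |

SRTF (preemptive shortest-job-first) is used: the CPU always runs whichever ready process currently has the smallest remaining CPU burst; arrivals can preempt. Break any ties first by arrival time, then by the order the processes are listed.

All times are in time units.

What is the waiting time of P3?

9

Gantt: | P3 0-1 | P5 1-2 | P3 2-3 | P4 3-5 | P1 5-7 | P4 7-11 | P3 11-18 | P0 18-29 | P2 29-41 |
Completion: P0=29  P1=7  P2=41  P3=18  P4=11  P5=2
Turnaround (C−A): P0=18  P1=2  P2=35  P3=18  P4=8  P5=1
Waiting(P3) = turnaround − burst = 18 − 9 = 9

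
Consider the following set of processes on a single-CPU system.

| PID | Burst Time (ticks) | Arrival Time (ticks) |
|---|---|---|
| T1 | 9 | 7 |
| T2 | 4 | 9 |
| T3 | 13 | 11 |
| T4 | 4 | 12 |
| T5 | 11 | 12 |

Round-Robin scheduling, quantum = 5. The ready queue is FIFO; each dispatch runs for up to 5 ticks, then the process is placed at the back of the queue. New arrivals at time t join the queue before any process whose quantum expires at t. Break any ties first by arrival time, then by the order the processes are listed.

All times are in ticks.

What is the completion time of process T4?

Gantt: | idle 0-7 | T1 7-12 | T2 12-16 | T3 16-21 | T4 21-25 | T5 25-30 | T1 30-34 | T3 34-39 | T5 39-44 | T3 44-47 | T5 47-48 |
Completion: T1=34  T2=16  T3=47  T4=25  T5=48
Turnaround (C−A): T1=27  T2=7  T3=36  T4=13  T5=36

25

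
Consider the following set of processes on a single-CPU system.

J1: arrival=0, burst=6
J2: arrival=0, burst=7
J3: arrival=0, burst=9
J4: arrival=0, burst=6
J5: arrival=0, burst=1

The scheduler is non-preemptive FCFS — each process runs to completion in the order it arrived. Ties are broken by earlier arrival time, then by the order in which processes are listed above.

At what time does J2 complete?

Timeline: | J1 0-6 | J2 6-13 | J3 13-22 | J4 22-28 | J5 28-29 |
Completion: J1=6  J2=13  J3=22  J4=28  J5=29
Turnaround (C−A): J1=6  J2=13  J3=22  J4=28  J5=29

13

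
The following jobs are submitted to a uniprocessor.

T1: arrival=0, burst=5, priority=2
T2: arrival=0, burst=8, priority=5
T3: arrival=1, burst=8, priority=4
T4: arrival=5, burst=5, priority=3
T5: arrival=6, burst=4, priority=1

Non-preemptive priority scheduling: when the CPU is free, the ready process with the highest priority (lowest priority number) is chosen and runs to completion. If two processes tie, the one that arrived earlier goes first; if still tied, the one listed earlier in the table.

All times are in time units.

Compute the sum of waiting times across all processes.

Timeline: | T1 0-5 | T4 5-10 | T5 10-14 | T3 14-22 | T2 22-30 |
Completion: T1=5  T2=30  T3=22  T4=10  T5=14
Waiting = turnaround − burst: T1=0, T2=22, T3=13, T4=0, T5=4
Total waiting = 0 + 22 + 13 + 0 + 4 = 39

39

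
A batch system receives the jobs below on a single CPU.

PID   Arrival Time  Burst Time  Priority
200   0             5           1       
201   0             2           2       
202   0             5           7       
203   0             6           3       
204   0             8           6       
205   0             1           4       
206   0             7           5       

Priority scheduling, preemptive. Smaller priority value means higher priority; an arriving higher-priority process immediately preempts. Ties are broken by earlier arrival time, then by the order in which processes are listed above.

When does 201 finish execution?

Schedule: | 200 0-5 | 201 5-7 | 203 7-13 | 205 13-14 | 206 14-21 | 204 21-29 | 202 29-34 |
Completion: 200=5  201=7  202=34  203=13  204=29  205=14  206=21

7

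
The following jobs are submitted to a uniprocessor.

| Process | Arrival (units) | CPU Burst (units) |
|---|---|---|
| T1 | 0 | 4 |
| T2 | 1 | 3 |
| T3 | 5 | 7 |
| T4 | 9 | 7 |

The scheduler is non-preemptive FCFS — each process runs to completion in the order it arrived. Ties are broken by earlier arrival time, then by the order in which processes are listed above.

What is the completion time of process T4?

Schedule: | T1 0-4 | T2 4-7 | T3 7-14 | T4 14-21 |
Completion: T1=4  T2=7  T3=14  T4=21
Turnaround (C−A): T1=4  T2=6  T3=9  T4=12

21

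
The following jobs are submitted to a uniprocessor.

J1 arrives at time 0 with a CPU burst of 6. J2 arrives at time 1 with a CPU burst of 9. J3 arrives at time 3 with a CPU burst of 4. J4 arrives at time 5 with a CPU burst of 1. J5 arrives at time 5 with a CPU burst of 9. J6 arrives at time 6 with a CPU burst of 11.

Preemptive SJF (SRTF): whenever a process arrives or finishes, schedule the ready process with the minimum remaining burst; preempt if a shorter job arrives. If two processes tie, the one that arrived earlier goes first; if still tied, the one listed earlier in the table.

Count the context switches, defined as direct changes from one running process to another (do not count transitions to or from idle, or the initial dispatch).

5

Gantt: | J1 0-6 | J4 6-7 | J3 7-11 | J2 11-20 | J5 20-29 | J6 29-40 |
Completion: J1=6  J2=20  J3=11  J4=7  J5=29  J6=40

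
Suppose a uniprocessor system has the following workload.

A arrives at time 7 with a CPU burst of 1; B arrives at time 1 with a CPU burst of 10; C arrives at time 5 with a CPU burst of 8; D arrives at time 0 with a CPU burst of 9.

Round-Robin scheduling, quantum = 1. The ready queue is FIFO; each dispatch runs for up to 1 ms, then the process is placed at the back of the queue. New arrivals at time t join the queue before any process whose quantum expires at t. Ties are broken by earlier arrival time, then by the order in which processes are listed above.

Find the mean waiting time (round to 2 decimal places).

12.00

Timeline: | D 0-1 | B 1-2 | D 2-3 | B 3-4 | D 4-5 | B 5-6 | C 6-7 | D 7-8 | B 8-9 | A 9-10 | C 10-11 | D 11-12 | B 12-13 | C 13-14 | D 14-15 | B 15-16 | C 16-17 | D 17-18 | B 18-19 | C 19-20 | D 20-21 | B 21-22 | C 22-23 | D 23-24 | B 24-25 | C 25-26 | B 26-27 | C 27-28 |
Completion: A=10  B=27  C=28  D=24
Turnaround (C−A): A=3  B=26  C=23  D=24
Waiting times: A=2, B=16, C=15, D=15
Average waiting = (2+16+15+15) / 4 = 48/4 = 12.00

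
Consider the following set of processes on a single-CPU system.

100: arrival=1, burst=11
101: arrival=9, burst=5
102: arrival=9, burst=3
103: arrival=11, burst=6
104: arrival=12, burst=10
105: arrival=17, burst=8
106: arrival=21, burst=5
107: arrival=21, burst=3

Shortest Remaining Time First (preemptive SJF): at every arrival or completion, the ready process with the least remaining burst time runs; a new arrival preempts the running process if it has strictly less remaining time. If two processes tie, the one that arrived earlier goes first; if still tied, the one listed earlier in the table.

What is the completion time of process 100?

12

Timeline: | idle 0-1 | 100 1-12 | 102 12-15 | 101 15-20 | 103 20-21 | 107 21-24 | 103 24-29 | 106 29-34 | 105 34-42 | 104 42-52 |
Completion: 100=12  101=20  102=15  103=29  104=52  105=42  106=34  107=24
Turnaround (C−A): 100=11  101=11  102=6  103=18  104=40  105=25  106=13  107=3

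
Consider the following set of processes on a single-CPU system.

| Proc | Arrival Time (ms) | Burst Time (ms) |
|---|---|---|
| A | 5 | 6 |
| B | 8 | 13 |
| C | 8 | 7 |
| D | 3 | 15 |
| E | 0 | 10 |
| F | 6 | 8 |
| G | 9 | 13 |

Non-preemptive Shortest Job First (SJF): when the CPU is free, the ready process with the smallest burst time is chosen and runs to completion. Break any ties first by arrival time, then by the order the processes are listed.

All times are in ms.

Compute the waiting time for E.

Gantt: | E 0-10 | A 10-16 | C 16-23 | F 23-31 | B 31-44 | G 44-57 | D 57-72 |
Completion: A=16  B=44  C=23  D=72  E=10  F=31  G=57
Turnaround (C−A): A=11  B=36  C=15  D=69  E=10  F=25  G=48
Waiting(E) = turnaround − burst = 10 − 10 = 0

0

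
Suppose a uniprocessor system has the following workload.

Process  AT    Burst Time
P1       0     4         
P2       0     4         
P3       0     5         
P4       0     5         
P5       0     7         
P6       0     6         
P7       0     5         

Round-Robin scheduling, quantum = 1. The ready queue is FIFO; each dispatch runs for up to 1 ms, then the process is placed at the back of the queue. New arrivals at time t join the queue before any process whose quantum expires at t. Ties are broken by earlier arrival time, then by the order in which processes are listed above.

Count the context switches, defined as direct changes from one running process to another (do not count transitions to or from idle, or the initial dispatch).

35

Schedule: | P1 0-1 | P2 1-2 | P3 2-3 | P4 3-4 | P5 4-5 | P6 5-6 | P7 6-7 | P1 7-8 | P2 8-9 | P3 9-10 | P4 10-11 | P5 11-12 | P6 12-13 | P7 13-14 | P1 14-15 | P2 15-16 | P3 16-17 | P4 17-18 | P5 18-19 | P6 19-20 | P7 20-21 | P1 21-22 | P2 22-23 | P3 23-24 | P4 24-25 | P5 25-26 | P6 26-27 | P7 27-28 | P3 28-29 | P4 29-30 | P5 30-31 | P6 31-32 | P7 32-33 | P5 33-34 | P6 34-35 | P5 35-36 |
Completion: P1=22  P2=23  P3=29  P4=30  P5=36  P6=35  P7=33
Turnaround (C−A): P1=22  P2=23  P3=29  P4=30  P5=36  P6=35  P7=33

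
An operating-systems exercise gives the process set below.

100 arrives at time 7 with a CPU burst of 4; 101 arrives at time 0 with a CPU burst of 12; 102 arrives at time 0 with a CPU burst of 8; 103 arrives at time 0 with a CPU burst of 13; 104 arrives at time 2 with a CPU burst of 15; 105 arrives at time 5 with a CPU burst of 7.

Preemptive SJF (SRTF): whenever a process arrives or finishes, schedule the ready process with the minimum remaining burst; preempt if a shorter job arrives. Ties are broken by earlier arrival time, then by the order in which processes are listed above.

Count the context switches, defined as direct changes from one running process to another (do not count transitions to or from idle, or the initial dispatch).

Schedule: | 102 0-8 | 100 8-12 | 105 12-19 | 101 19-31 | 103 31-44 | 104 44-59 |
Completion: 100=12  101=31  102=8  103=44  104=59  105=19
Turnaround (C−A): 100=5  101=31  102=8  103=44  104=57  105=14

5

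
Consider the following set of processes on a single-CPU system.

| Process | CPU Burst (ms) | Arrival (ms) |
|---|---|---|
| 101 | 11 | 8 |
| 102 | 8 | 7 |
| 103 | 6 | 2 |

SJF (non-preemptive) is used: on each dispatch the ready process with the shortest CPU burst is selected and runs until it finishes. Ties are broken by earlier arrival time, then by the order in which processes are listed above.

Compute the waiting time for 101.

8

Schedule: | idle 0-2 | 103 2-8 | 102 8-16 | 101 16-27 |
Completion: 101=27  102=16  103=8
Turnaround (C−A): 101=19  102=9  103=6
Waiting(101) = turnaround − burst = 19 − 11 = 8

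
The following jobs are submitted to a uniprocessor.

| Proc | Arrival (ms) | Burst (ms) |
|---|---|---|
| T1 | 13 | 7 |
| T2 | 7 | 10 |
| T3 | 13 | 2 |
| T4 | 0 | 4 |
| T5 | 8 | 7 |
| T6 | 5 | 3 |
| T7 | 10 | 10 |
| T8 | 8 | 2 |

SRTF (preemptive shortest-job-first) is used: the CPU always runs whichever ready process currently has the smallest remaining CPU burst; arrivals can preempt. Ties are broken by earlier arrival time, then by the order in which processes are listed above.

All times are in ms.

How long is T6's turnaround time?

3

Gantt: | T4 0-4 | idle 4-5 | T6 5-8 | T8 8-10 | T5 10-13 | T3 13-15 | T5 15-19 | T1 19-26 | T2 26-36 | T7 36-46 |
Completion: T1=26  T2=36  T3=15  T4=4  T5=19  T6=8  T7=46  T8=10
Turnaround (C−A): T1=13  T2=29  T3=2  T4=4  T5=11  T6=3  T7=36  T8=2
Turnaround(T6) = completion − arrival = 8 − 5 = 3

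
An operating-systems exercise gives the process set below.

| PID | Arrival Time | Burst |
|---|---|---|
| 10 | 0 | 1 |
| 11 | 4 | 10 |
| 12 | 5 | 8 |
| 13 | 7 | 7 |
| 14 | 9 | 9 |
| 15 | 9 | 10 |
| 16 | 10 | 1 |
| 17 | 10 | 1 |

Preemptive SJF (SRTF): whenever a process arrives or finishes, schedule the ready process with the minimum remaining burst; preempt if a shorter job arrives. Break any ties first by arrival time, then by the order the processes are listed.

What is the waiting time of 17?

1

Gantt: | 10 0-1 | idle 1-4 | 11 4-5 | 12 5-10 | 16 10-11 | 17 11-12 | 12 12-15 | 13 15-22 | 11 22-31 | 14 31-40 | 15 40-50 |
Completion: 10=1  11=31  12=15  13=22  14=40  15=50  16=11  17=12
Waiting(17) = turnaround − burst = 2 − 1 = 1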